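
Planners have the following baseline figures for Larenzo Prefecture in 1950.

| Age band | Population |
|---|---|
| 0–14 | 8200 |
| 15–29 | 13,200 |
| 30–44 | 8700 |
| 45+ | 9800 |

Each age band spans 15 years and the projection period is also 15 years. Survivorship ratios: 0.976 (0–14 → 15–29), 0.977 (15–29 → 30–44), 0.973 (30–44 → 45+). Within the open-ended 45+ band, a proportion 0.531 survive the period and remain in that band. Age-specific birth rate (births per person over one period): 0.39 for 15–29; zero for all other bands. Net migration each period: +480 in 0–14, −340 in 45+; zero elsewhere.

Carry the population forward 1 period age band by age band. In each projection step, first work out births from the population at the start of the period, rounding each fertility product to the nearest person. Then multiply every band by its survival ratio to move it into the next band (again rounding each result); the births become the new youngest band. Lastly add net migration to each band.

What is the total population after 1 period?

39856

[period 1]
Births: 13200 × 0.39 = 5148
15–29: 8200 × 0.976 = 8003
30–44: 13200 × 0.977 = 12896
45+: 8700 × 0.973 + 9800 × 0.531 = 8465 + 5204 = 13669
Net migration: 0–14 + 480 → 5628; 45+ − 340 → 13329
→ [5628, 8003, 12896, 13329]
Total after period 1: 5628 + 8003 + 12896 + 13329 = 39856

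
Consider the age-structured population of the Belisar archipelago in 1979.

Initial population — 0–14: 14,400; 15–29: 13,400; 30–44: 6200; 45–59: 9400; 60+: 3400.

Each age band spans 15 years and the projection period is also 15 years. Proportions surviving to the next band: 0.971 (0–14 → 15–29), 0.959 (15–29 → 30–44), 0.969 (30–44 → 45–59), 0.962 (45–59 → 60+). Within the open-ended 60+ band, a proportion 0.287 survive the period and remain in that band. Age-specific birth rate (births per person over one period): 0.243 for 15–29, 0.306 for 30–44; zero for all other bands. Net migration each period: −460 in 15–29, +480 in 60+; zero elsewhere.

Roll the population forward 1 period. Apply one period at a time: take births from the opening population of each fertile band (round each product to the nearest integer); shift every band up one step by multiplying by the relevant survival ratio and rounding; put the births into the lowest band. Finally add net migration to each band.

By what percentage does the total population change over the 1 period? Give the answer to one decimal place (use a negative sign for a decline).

2.6

Numbering the groups 1..5 from youngest to oldest:
After projecting period 1:
Births: 13400 × 0.243 = 3256  |  6200 × 0.306 = 1897 → total 5153
Group 2: 14400 × 0.971 = 13982
Group 3: 13400 × 0.959 = 12851
Group 4: 6200 × 0.969 = 6008
Group 5: 9400 × 0.962 + 3400 × 0.287 = 9043 + 976 = 10019
Net migration: Group 2 − 460 → 13522; Group 5 + 480 → 10499
→ [5153, 13522, 12851, 6008, 10499]
Total: 46800 → 48033; change = 1233; percentage change = 2.6%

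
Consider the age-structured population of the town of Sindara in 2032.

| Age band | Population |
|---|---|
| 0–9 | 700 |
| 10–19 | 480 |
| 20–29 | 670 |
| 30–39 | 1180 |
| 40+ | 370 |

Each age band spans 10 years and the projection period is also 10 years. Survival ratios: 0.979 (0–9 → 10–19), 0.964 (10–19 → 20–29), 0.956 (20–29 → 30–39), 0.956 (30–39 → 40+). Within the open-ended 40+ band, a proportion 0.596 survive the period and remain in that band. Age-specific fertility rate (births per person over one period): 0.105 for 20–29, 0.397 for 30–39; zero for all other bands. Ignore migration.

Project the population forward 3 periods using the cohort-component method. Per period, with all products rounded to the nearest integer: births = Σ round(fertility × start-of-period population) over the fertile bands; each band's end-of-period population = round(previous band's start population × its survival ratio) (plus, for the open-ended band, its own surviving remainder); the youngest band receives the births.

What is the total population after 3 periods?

After projecting period 1:
Births: 670 * 0.105 = 70  |  1180 * 0.397 = 468 — total 538
10–19: 700 * 0.979 = 685
20–29: 480 * 0.964 = 463
30–39: 670 * 0.956 = 641
40+: 1180 * 0.956 + 370 * 0.596 = 1128 + 221 = 1349
Giving 538 / 685 / 463 / 641 / 1349.
After projecting period 2:
Births: 463 * 0.105 = 49  |  641 * 0.397 = 254 — total 303
10–19: 538 * 0.979 = 527
20–29: 685 * 0.964 = 660
30–39: 463 * 0.956 = 443
40+: 641 * 0.956 + 1349 * 0.596 = 613 + 804 = 1417
Giving 303 / 527 / 660 / 443 / 1417.
After projecting period 3:
Births: 660 * 0.105 = 69  |  443 * 0.397 = 176 — total 245
10–19: 303 * 0.979 = 297
20–29: 527 * 0.964 = 508
30–39: 660 * 0.956 = 631
40+: 443 * 0.956 + 1417 * 0.596 = 424 + 845 = 1269
Giving 245 / 297 / 508 / 631 / 1269.
Total after period 3: 245 + 297 + 508 + 631 + 1269 = 2950

2950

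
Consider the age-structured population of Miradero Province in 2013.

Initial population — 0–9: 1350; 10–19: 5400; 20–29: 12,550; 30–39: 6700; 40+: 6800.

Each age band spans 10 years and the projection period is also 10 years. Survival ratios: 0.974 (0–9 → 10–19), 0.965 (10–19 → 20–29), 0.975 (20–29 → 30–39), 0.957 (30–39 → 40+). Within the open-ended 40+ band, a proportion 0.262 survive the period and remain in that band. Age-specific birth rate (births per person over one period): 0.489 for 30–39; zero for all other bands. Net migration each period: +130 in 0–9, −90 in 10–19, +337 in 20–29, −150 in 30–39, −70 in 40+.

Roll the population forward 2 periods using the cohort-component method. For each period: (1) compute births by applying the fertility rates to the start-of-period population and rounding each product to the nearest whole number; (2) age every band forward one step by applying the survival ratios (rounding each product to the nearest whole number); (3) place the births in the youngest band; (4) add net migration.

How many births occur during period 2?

Let group 1 be 0–9 through group 5 = 40+.
Period 1:
Births: 6700 × 0.489 = 3276
Group 2: 1350 × 0.974 = 1315
Group 3: 5400 × 0.965 = 5211
Group 4: 12550 × 0.975 = 12236
Group 5: 6700 × 0.957 + 6800 × 0.262 = 6412 + 1782 = 8194
Net migration: Group 1 + 130 → 3406; Group 2 − 90 → 1225; Group 3 + 337 → 5548; Group 4 − 150 → 12086; Group 5 − 70 → 8124
Giving 3406 / 1225 / 5548 / 12086 / 8124.
Period 2:
Births: 12086 × 0.489 = 5910
Group 2: 3406 × 0.974 = 3317
Group 3: 1225 × 0.965 = 1182
Group 4: 5548 × 0.975 = 5409
Group 5: 12086 × 0.957 + 8124 × 0.262 = 11566 + 2128 = 13694
Net migration: Group 1 + 130 → 6040; Group 2 − 90 → 3227; Group 3 + 337 → 1519; Group 4 − 150 → 5259; Group 5 − 70 → 13624
Giving 6040 / 3227 / 1519 / 5259 / 13624.

5910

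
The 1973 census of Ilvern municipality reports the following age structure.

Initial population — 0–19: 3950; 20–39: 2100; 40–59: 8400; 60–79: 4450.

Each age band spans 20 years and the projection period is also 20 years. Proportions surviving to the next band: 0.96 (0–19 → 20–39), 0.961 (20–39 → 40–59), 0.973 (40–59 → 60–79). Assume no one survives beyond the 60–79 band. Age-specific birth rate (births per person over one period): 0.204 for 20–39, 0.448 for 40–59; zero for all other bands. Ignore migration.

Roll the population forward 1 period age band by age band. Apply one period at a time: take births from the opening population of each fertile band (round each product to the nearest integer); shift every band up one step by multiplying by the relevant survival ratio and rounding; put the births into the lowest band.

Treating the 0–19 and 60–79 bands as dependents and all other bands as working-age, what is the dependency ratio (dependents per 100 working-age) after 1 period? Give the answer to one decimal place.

Call the bands 1 to 4, youngest first.
— Period 1 —
Births: 2100 × 0.204 = 428  |  8400 × 0.448 = 3763 — total 4191
Band 2: 3950 × 0.96 = 3792
Band 3: 2100 × 0.961 = 2018
Band 4: 8400 × 0.973 = 8173
Giving 4191 / 3792 / 2018 / 8173.
Dependents (band 0–19 + band 60–79) = 4191 + 8173 = 12364; working-age = 5810; ratio = 12364/5810 × 100 = 212.8

212.8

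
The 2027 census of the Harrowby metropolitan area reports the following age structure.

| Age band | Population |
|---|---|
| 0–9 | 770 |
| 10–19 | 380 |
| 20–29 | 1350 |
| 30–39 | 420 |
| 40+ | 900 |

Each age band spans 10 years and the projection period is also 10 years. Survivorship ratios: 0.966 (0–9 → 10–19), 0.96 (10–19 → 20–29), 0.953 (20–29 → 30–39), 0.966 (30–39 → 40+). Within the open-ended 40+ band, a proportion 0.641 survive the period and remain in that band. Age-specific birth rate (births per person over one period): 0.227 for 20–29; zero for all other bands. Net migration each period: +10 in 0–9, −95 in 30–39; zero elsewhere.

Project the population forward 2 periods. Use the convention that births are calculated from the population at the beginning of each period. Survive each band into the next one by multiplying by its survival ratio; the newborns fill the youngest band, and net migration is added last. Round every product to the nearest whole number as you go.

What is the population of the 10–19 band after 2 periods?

Numbering the groups 1..5 from youngest to oldest:
Period 1:
Births: 1350 × 0.227 = 306
Group 2: 770 × 0.966 = 744
Group 3: 380 × 0.96 = 365
Group 4: 1350 × 0.953 = 1287
Group 5: 420 × 0.966 + 900 × 0.641 = 406 + 577 = 983
Net migration: Group 1 + 10 → 316; Group 4 − 95 → 1192
Giving 316 / 744 / 365 / 1192 / 983.
Period 2:
Births: 365 × 0.227 = 83
Group 2: 316 × 0.966 = 305
Group 3: 744 × 0.96 = 714
Group 4: 365 × 0.953 = 348
Group 5: 1192 × 0.966 + 983 × 0.641 = 1151 + 630 = 1781
Net migration: Group 1 + 10 → 93; Group 4 − 95 → 253
Giving 93 / 305 / 714 / 253 / 1781.

305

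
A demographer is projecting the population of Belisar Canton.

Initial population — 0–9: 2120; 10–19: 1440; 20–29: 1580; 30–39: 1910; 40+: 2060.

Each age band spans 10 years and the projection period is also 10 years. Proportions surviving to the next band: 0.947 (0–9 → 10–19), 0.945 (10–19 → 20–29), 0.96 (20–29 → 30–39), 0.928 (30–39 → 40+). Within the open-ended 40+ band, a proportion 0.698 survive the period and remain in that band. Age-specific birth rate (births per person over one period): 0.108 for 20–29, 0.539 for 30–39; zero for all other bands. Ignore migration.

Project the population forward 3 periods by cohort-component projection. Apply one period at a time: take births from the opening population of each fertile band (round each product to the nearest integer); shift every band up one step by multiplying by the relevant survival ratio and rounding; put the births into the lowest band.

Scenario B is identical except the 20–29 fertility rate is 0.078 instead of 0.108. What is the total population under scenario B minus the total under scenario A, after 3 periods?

— Period 1 —
Births: 1580 * 0.108 = 171 ; 1910 * 0.539 = 1029 — total 1200
10–19: 2120 * 0.947 = 2008
20–29: 1440 * 0.945 = 1361
30–39: 1580 * 0.96 = 1517
40+: 1910 * 0.928 + 2060 * 0.698 = 1772 + 1438 = 3210
Population now: 0–9=1200, 10–19=2008, 20–29=1361, 30–39=1517, 40+=3210
— Period 2 —
Births: 1361 * 0.108 = 147 ; 1517 * 0.539 = 818 — total 965
10–19: 1200 * 0.947 = 1136
20–29: 2008 * 0.945 = 1898
30–39: 1361 * 0.96 = 1307
40+: 1517 * 0.928 + 3210 * 0.698 = 1408 + 2241 = 3649
Population now: 0–9=965, 10–19=1136, 20–29=1898, 30–39=1307, 40+=3649
— Period 3 —
Births: 1898 * 0.108 = 205 ; 1307 * 0.539 = 704 — total 909
10–19: 965 * 0.947 = 914
20–29: 1136 * 0.945 = 1074
30–39: 1898 * 0.96 = 1822
40+: 1307 * 0.928 + 3649 * 0.698 = 1213 + 2547 = 3760
Population now: 0–9=909, 10–19=914, 20–29=1074, 30–39=1822, 40+=3760
Scenario A total after 3 periods: 8479
Scenario B projection —
— Period 1 —
Births: 1580 * 0.078 = 123 ; 1910 * 0.539 = 1029 — total 1152
10–19: 2120 * 0.947 = 2008
20–29: 1440 * 0.945 = 1361
30–39: 1580 * 0.96 = 1517
40+: 1910 * 0.928 + 2060 * 0.698 = 1772 + 1438 = 3210
Population now: 0–9=1152, 10–19=2008, 20–29=1361, 30–39=1517, 40+=3210
— Period 2 —
Births: 1361 * 0.078 = 106 ; 1517 * 0.539 = 818 — total 924
10–19: 1152 * 0.947 = 1091
20–29: 2008 * 0.945 = 1898
30–39: 1361 * 0.96 = 1307
40+: 1517 * 0.928 + 3210 * 0.698 = 1408 + 2241 = 3649
Population now: 0–9=924, 10–19=1091, 20–29=1898, 30–39=1307, 40+=3649
— Period 3 —
Births: 1898 * 0.078 = 148 ; 1307 * 0.539 = 704 — total 852
10–19: 924 * 0.947 = 875
20–29: 1091 * 0.945 = 1031
30–39: 1898 * 0.96 = 1822
40+: 1307 * 0.928 + 3649 * 0.698 = 1213 + 2547 = 3760
Population now: 0–9=852, 10–19=875, 20–29=1031, 30–39=1822, 40+=3760
Scenario B total after 3 periods: 8340
Difference B − A = 8340 − 8479 = -139

-139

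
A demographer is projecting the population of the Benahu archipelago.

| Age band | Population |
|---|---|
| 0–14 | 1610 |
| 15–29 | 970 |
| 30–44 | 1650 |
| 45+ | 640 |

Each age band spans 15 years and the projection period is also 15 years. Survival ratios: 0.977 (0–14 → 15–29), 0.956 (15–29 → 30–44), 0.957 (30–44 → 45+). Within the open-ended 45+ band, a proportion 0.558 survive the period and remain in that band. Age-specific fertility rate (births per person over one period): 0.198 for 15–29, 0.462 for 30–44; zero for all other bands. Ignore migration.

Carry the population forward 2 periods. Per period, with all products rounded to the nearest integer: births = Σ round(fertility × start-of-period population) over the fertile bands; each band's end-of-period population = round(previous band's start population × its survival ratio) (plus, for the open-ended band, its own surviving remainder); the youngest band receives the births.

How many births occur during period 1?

(Bands numbered youngest = 1 to oldest = 4.)
— Period 1 —
Births: 970 × 0.198 = 192  |  1650 × 0.462 = 762 → 954
Band 2: 1610 × 0.977 = 1573
Band 3: 970 × 0.956 = 927
Band 4: 1650 × 0.957 + 640 × 0.558 = 1579 + 357 = 1936
Giving 954 / 1573 / 927 / 1936.

954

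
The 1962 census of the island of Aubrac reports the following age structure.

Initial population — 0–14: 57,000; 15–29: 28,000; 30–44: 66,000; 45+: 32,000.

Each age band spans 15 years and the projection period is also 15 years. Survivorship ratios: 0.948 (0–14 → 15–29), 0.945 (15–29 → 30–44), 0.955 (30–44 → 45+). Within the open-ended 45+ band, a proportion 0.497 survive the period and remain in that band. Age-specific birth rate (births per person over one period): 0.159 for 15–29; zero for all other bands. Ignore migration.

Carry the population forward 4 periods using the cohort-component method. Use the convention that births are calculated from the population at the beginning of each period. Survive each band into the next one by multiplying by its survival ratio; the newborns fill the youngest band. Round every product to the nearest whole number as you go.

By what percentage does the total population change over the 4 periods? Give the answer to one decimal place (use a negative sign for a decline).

Period 1:
Births: 28000 * 0.159 = 4452
15–29: 57000 * 0.948 = 54036
30–44: 28000 * 0.945 = 26460
45+: 66000 * 0.955 + 32000 * 0.497 = 63030 + 15904 = 78934
Population now: 0–14=4452, 15–29=54036, 30–44=26460, 45+=78934
Period 2:
Births: 54036 * 0.159 = 8592
15–29: 4452 * 0.948 = 4220
30–44: 54036 * 0.945 = 51064
45+: 26460 * 0.955 + 78934 * 0.497 = 25269 + 39230 = 64499
Population now: 0–14=8592, 15–29=4220, 30–44=51064, 45+=64499
Period 3:
Births: 4220 * 0.159 = 671
15–29: 8592 * 0.948 = 8145
30–44: 4220 * 0.945 = 3988
45+: 51064 * 0.955 + 64499 * 0.497 = 48766 + 32056 = 80822
Population now: 0–14=671, 15–29=8145, 30–44=3988, 45+=80822
Period 4:
Births: 8145 * 0.159 = 1295
15–29: 671 * 0.948 = 636
30–44: 8145 * 0.945 = 7697
45+: 3988 * 0.955 + 80822 * 0.497 = 3809 + 40169 = 43978
Population now: 0–14=1295, 15–29=636, 30–44=7697, 45+=43978
Total: 183000 → 53606; change = -129394; percentage change = -70.7%

-70.7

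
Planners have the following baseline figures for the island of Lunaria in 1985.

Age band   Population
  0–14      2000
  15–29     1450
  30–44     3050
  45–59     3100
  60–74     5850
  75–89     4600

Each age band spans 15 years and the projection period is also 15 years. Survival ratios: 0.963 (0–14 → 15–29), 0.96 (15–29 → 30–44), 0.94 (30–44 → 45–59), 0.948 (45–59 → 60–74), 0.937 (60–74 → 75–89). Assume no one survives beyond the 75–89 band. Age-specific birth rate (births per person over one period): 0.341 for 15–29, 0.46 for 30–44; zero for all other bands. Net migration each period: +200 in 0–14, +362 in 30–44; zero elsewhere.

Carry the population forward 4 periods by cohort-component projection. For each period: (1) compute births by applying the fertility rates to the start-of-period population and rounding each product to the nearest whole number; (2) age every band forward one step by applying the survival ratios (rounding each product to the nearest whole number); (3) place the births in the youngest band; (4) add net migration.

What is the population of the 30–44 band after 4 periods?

1900

— Period 1 —
Births: 1450 × 0.341 = 494  |  3050 × 0.46 = 1403 → 1897
15–29: 2000 × 0.963 = 1926
30–44: 1450 × 0.96 = 1392
45–59: 3050 × 0.94 = 2867
60–74: 3100 × 0.948 = 2939
75–89: 5850 × 0.937 = 5481
Net migration: 0–14 + 200 → 2097; 30–44 + 362 → 1754
End of period: [2097, 1926, 1754, 2867, 2939, 5481]
— Period 2 —
Births: 1926 × 0.341 = 657  |  1754 × 0.46 = 807 → 1464
15–29: 2097 × 0.963 = 2019
30–44: 1926 × 0.96 = 1849
45–59: 1754 × 0.94 = 1649
60–74: 2867 × 0.948 = 2718
75–89: 2939 × 0.937 = 2754
Net migration: 0–14 + 200 → 1664; 30–44 + 362 → 2211
End of period: [1664, 2019, 2211, 1649, 2718, 2754]
— Period 3 —
Births: 2019 × 0.341 = 688  |  2211 × 0.46 = 1017 → 1705
15–29: 1664 × 0.963 = 1602
30–44: 2019 × 0.96 = 1938
45–59: 2211 × 0.94 = 2078
60–74: 1649 × 0.948 = 1563
75–89: 2718 × 0.937 = 2547
Net migration: 0–14 + 200 → 1905; 30–44 + 362 → 2300
End of period: [1905, 1602, 2300, 2078, 1563, 2547]
— Period 4 —
Births: 1602 × 0.341 = 546  |  2300 × 0.46 = 1058 → 1604
15–29: 1905 × 0.963 = 1835
30–44: 1602 × 0.96 = 1538
45–59: 2300 × 0.94 = 2162
60–74: 2078 × 0.948 = 1970
75–89: 1563 × 0.937 = 1465
Net migration: 0–14 + 200 → 1804; 30–44 + 362 → 1900
End of period: [1804, 1835, 1900, 2162, 1970, 1465]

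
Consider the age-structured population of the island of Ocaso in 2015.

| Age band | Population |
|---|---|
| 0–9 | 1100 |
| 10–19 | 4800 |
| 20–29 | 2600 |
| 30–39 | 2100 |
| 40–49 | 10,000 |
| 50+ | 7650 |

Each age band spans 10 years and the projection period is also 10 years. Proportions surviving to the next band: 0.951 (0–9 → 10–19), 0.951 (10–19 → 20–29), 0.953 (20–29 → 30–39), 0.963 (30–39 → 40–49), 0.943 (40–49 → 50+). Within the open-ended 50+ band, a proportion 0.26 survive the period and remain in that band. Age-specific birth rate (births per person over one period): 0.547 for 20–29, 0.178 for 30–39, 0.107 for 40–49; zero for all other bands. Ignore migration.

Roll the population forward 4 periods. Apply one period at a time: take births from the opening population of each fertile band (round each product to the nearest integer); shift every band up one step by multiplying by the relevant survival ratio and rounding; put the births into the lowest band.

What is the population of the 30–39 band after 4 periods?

2470

Numbering the bands 1..6 from youngest to oldest:
Period 1:
Births: 2600 × 0.547 = 1422, 2100 × 0.178 = 374, 10000 × 0.107 = 1070 ⇒ total 2866
Band 2: 1100 × 0.951 = 1046
Band 3: 4800 × 0.951 = 4565
Band 4: 2600 × 0.953 = 2478
Band 5: 2100 × 0.963 = 2022
Band 6: 10000 × 0.943 + 7650 × 0.26 = 9430 + 1989 = 11419
→ [2866, 1046, 4565, 2478, 2022, 11419]
Period 2:
Births: 4565 × 0.547 = 2497, 2478 × 0.178 = 441, 2022 × 0.107 = 216 ⇒ total 3154
Band 2: 2866 × 0.951 = 2726
Band 3: 1046 × 0.951 = 995
Band 4: 4565 × 0.953 = 4350
Band 5: 2478 × 0.963 = 2386
Band 6: 2022 × 0.943 + 11419 × 0.26 = 1907 + 2969 = 4876
→ [3154, 2726, 995, 4350, 2386, 4876]
Period 3:
Births: 995 × 0.547 = 544, 4350 × 0.178 = 774, 2386 × 0.107 = 255 ⇒ total 1573
Band 2: 3154 × 0.951 = 2999
Band 3: 2726 × 0.951 = 2592
Band 4: 995 × 0.953 = 948
Band 5: 4350 × 0.963 = 4189
Band 6: 2386 × 0.943 + 4876 × 0.26 = 2250 + 1268 = 3518
→ [1573, 2999, 2592, 948, 4189, 3518]
Period 4:
Births: 2592 × 0.547 = 1418, 948 × 0.178 = 169, 4189 × 0.107 = 448 ⇒ total 2035
Band 2: 1573 × 0.951 = 1496
Band 3: 2999 × 0.951 = 2852
Band 4: 2592 × 0.953 = 2470
Band 5: 948 × 0.963 = 913
Band 6: 4189 × 0.943 + 3518 × 0.26 = 3950 + 915 = 4865
→ [2035, 1496, 2852, 2470, 913, 4865]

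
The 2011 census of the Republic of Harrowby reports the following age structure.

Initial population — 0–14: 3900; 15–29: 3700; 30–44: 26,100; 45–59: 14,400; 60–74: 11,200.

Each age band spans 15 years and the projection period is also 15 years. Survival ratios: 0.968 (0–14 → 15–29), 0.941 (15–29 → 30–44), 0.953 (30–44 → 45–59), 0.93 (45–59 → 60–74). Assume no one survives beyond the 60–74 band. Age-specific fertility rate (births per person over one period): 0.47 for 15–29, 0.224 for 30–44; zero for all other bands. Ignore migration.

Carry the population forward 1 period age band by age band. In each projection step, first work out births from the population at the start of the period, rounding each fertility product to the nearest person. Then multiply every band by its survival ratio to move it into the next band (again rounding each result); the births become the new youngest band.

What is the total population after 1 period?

53107

Numbering the groups 1..5 from youngest to oldest:
After projecting period 1:
Births: 3700 * 0.47 = 1739, 26100 * 0.224 = 5846 → 7585
Group 2: 3900 * 0.968 = 3775
Group 3: 3700 * 0.941 = 3482
Group 4: 26100 * 0.953 = 24873
Group 5: 14400 * 0.93 = 13392
Giving 7585 / 3775 / 3482 / 24873 / 13392.
Total after period 1: 7585 + 3775 + 3482 + 24873 + 13392 = 53107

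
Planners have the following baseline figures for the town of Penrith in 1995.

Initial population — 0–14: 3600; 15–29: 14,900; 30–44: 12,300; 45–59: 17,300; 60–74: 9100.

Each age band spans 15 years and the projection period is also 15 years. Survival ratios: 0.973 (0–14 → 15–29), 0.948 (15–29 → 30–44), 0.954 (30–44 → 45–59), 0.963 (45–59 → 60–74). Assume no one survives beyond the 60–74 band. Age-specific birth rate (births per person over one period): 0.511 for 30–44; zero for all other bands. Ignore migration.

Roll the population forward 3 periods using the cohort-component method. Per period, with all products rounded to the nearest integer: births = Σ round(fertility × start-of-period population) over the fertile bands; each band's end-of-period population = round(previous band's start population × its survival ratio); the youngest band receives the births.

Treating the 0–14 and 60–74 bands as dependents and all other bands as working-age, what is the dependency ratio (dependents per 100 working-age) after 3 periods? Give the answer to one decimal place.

Call the groups 1 to 5, youngest first.
— Period 1 —
Births: 12300 * 0.511 = 6285
Group 2: 3600 * 0.973 = 3503
Group 3: 14900 * 0.948 = 14125
Group 4: 12300 * 0.954 = 11734
Group 5: 17300 * 0.963 = 16660
Giving 6285 / 3503 / 14125 / 11734 / 16660.
— Period 2 —
Births: 14125 * 0.511 = 7218
Group 2: 6285 * 0.973 = 6115
Group 3: 3503 * 0.948 = 3321
Group 4: 14125 * 0.954 = 13475
Group 5: 11734 * 0.963 = 11300
Giving 7218 / 6115 / 3321 / 13475 / 11300.
— Period 3 —
Births: 3321 * 0.511 = 1697
Group 2: 7218 * 0.973 = 7023
Group 3: 6115 * 0.948 = 5797
Group 4: 3321 * 0.954 = 3168
Group 5: 13475 * 0.963 = 12976
Giving 1697 / 7023 / 5797 / 3168 / 12976.
Dependents (band 0–14 + band 60–74) = 1697 + 12976 = 14673; working-age = 15988; ratio = 14673/15988 × 100 = 91.8

91.8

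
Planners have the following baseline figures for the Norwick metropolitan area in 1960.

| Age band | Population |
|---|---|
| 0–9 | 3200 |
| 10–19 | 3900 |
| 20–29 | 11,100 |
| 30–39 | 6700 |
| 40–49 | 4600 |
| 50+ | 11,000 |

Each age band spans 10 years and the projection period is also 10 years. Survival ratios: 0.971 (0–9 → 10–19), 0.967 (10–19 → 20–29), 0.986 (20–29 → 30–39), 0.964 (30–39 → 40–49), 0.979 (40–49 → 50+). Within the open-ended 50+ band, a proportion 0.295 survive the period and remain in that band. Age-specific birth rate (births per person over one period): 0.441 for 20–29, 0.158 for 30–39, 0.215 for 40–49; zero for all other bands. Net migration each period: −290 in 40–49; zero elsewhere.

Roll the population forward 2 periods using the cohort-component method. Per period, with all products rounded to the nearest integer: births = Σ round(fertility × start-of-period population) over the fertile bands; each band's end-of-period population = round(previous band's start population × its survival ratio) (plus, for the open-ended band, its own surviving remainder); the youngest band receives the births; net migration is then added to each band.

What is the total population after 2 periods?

36768

[period 1]
Births: 11100 × 0.441 = 4895  |  6700 × 0.158 = 1059  |  4600 × 0.215 = 989 ⇒ total 6943
10–19: 3200 × 0.971 = 3107
20–29: 3900 × 0.967 = 3771
30–39: 11100 × 0.986 = 10945
40–49: 6700 × 0.964 = 6459
50+: 4600 × 0.979 + 11000 × 0.295 = 4503 + 3245 = 7748
Net migration: 40–49 − 290 → 6169
End of period: [6943, 3107, 3771, 10945, 6169, 7748]
[period 2]
Births: 3771 × 0.441 = 1663  |  10945 × 0.158 = 1729  |  6169 × 0.215 = 1326 ⇒ total 4718
10–19: 6943 × 0.971 = 6742
20–29: 3107 × 0.967 = 3004
30–39: 3771 × 0.986 = 3718
40–49: 10945 × 0.964 = 10551
50+: 6169 × 0.979 + 7748 × 0.295 = 6039 + 2286 = 8325
Net migration: 40–49 − 290 → 10261
End of period: [4718, 6742, 3004, 3718, 10261, 8325]
Total after period 2: 4718 + 6742 + 3004 + 3718 + 10261 + 8325 = 36768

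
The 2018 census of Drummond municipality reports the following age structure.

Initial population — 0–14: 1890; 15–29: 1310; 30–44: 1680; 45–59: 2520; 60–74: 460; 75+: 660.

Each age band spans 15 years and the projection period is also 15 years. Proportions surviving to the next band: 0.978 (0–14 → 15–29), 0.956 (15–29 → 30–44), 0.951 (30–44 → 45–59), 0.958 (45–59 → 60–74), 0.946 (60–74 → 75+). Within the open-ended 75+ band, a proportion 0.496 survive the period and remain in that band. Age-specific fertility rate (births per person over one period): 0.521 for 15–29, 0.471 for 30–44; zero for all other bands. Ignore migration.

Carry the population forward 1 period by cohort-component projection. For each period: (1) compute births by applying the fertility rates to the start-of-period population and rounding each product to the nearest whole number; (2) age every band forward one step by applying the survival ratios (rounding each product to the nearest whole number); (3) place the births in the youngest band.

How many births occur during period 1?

1474

— Period 1 —
Births: 1310 × 0.521 = 683, 1680 × 0.471 = 791 → 1474
15–29: 1890 × 0.978 = 1848
30–44: 1310 × 0.956 = 1252
45–59: 1680 × 0.951 = 1598
60–74: 2520 × 0.958 = 2414
75+: 460 × 0.946 + 660 × 0.496 = 435 + 327 = 762
Population now: 0–14=1474, 15–29=1848, 30–44=1252, 45–59=1598, 60–74=2414, 75+=762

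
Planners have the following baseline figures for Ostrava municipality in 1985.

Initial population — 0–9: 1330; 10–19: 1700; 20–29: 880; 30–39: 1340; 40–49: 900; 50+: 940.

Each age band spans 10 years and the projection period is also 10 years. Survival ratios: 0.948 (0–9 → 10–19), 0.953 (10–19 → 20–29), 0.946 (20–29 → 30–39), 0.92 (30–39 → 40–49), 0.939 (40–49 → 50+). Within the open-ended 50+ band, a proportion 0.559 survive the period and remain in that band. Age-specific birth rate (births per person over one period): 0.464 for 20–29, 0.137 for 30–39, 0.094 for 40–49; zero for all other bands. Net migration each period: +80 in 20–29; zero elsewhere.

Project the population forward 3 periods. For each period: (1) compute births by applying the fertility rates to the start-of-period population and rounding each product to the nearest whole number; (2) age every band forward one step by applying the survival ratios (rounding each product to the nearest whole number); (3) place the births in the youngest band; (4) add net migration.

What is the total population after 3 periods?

Period 1.
Births: 880 * 0.464 = 408, 1340 * 0.137 = 184, 900 * 0.094 = 85 → 677
10–19: 1330 * 0.948 = 1261
20–29: 1700 * 0.953 = 1620
30–39: 880 * 0.946 = 832
40–49: 1340 * 0.92 = 1233
50+: 900 * 0.939 + 940 * 0.559 = 845 + 525 = 1370
Net migration: 20–29 + 80 → 1700
Giving 677 / 1261 / 1700 / 832 / 1233 / 1370.
Period 2.
Births: 1700 * 0.464 = 789, 832 * 0.137 = 114, 1233 * 0.094 = 116 → 1019
10–19: 677 * 0.948 = 642
20–29: 1261 * 0.953 = 1202
30–39: 1700 * 0.946 = 1608
40–49: 832 * 0.92 = 765
50+: 1233 * 0.939 + 1370 * 0.559 = 1158 + 766 = 1924
Net migration: 20–29 + 80 → 1282
Giving 1019 / 642 / 1282 / 1608 / 765 / 1924.
Period 3.
Births: 1282 * 0.464 = 595, 1608 * 0.137 = 220, 765 * 0.094 = 72 → 887
10–19: 1019 * 0.948 = 966
20–29: 642 * 0.953 = 612
30–39: 1282 * 0.946 = 1213
40–49: 1608 * 0.92 = 1479
50+: 765 * 0.939 + 1924 * 0.559 = 718 + 1076 = 1794
Net migration: 20–29 + 80 → 692
Giving 887 / 966 / 692 / 1213 / 1479 / 1794.
Total after period 3: 887 + 966 + 692 + 1213 + 1479 + 1794 = 7031

7031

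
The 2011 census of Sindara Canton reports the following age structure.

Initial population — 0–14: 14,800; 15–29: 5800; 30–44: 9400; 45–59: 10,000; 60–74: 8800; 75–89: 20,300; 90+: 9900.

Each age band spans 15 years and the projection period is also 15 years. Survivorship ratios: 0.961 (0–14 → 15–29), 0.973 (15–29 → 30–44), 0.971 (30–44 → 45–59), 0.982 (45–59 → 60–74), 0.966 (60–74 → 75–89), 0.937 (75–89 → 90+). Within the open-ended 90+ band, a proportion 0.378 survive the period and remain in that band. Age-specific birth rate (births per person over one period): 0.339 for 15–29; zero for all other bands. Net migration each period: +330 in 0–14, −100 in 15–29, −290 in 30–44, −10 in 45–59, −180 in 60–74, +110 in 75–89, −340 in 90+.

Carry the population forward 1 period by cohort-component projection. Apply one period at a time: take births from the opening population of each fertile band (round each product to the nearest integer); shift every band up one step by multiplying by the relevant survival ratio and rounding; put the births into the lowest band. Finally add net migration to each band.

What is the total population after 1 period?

71563

— Period 1 —
Births: 5800 × 0.339 = 1966
15–29: 14800 × 0.961 = 14223
30–44: 5800 × 0.973 = 5643
45–59: 9400 × 0.971 = 9127
60–74: 10000 × 0.982 = 9820
75–89: 8800 × 0.966 = 8501
90+: 20300 × 0.937 + 9900 × 0.378 = 19021 + 3742 = 22763
Net migration: 0–14 + 330 → 2296; 15–29 − 100 → 14123; 30–44 − 290 → 5353; 45–59 − 10 → 9117; 60–74 − 180 → 9640; 75–89 + 110 → 8611; 90+ − 340 → 22423
Giving 2296 / 14123 / 5353 / 9117 / 9640 / 8611 / 22423.
Total after period 1: 2296 + 14123 + 5353 + 9117 + 9640 + 8611 + 22423 = 71563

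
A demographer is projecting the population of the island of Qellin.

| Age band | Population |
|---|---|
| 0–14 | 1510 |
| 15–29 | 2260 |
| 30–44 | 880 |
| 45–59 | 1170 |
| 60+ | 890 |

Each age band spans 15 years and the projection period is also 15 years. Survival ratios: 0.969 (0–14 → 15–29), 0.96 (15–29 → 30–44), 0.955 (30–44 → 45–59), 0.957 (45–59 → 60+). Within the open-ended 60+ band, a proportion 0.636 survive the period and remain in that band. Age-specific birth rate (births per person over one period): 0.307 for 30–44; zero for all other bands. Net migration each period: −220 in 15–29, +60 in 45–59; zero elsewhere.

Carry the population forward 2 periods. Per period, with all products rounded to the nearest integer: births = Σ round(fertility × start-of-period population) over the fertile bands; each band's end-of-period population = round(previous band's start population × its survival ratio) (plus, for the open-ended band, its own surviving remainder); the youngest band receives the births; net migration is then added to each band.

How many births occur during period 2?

— Period 1 —
Births: 880 * 0.307 = 270
15–29: 1510 * 0.969 = 1463
30–44: 2260 * 0.96 = 2170
45–59: 880 * 0.955 = 840
60+: 1170 * 0.957 + 890 * 0.636 = 1120 + 566 = 1686
Net migration: 15–29 − 220 → 1243; 45–59 + 60 → 900
→ [270, 1243, 2170, 900, 1686]
— Period 2 —
Births: 2170 * 0.307 = 666
15–29: 270 * 0.969 = 262
30–44: 1243 * 0.96 = 1193
45–59: 2170 * 0.955 = 2072
60+: 900 * 0.957 + 1686 * 0.636 = 861 + 1072 = 1933
Net migration: 15–29 − 220 → 42; 45–59 + 60 → 2132
→ [666, 42, 1193, 2132, 1933]

666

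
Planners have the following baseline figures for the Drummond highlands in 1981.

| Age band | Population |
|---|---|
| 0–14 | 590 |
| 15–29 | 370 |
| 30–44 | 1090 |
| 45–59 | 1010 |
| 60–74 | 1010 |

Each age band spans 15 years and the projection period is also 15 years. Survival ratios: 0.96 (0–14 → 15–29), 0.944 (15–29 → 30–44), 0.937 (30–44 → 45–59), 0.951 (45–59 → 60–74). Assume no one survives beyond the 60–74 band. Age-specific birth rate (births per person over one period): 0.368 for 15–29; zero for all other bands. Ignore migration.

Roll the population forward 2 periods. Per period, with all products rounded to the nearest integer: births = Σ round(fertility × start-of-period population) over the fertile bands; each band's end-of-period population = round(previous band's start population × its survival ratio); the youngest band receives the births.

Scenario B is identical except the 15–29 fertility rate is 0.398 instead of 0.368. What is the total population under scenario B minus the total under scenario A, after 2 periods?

27

Period 1.
Births: 370 × 0.368 = 136
15–29: 590 × 0.96 = 566
30–44: 370 × 0.944 = 349
45–59: 1090 × 0.937 = 1021
60–74: 1010 × 0.951 = 961
End of period: [136, 566, 349, 1021, 961]
Period 2.
Births: 566 × 0.368 = 208
15–29: 136 × 0.96 = 131
30–44: 566 × 0.944 = 534
45–59: 349 × 0.937 = 327
60–74: 1021 × 0.951 = 971
End of period: [208, 131, 534, 327, 971]
Scenario A total after 2 periods: 2171
Scenario B projection —
Period 1.
Births: 370 × 0.398 = 147
15–29: 590 × 0.96 = 566
30–44: 370 × 0.944 = 349
45–59: 1090 × 0.937 = 1021
60–74: 1010 × 0.951 = 961
End of period: [147, 566, 349, 1021, 961]
Period 2.
Births: 566 × 0.398 = 225
15–29: 147 × 0.96 = 141
30–44: 566 × 0.944 = 534
45–59: 349 × 0.937 = 327
60–74: 1021 × 0.951 = 971
End of period: [225, 141, 534, 327, 971]
Scenario B total after 2 periods: 2198
Difference B − A = 2198 − 2171 = 27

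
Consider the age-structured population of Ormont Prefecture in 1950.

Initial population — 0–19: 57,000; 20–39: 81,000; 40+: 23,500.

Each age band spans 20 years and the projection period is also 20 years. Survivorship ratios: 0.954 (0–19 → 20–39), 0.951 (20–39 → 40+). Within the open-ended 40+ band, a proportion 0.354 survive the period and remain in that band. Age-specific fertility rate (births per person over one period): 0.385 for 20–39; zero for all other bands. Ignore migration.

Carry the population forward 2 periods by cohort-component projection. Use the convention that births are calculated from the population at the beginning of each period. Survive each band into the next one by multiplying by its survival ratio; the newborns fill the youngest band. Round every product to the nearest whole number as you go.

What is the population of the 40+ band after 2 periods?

81927

Let group 1 be 0–19 through group 3 = 40+.
Period 1.
Births: 81000 * 0.385 = 31185
Group 2: 57000 * 0.954 = 54378
Group 3: 81000 * 0.951 + 23500 * 0.354 = 77031 + 8319 = 85350
Giving 31185 / 54378 / 85350.
Period 2.
Births: 54378 * 0.385 = 20936
Group 2: 31185 * 0.954 = 29750
Group 3: 54378 * 0.951 + 85350 * 0.354 = 51713 + 30214 = 81927
Giving 20936 / 29750 / 81927.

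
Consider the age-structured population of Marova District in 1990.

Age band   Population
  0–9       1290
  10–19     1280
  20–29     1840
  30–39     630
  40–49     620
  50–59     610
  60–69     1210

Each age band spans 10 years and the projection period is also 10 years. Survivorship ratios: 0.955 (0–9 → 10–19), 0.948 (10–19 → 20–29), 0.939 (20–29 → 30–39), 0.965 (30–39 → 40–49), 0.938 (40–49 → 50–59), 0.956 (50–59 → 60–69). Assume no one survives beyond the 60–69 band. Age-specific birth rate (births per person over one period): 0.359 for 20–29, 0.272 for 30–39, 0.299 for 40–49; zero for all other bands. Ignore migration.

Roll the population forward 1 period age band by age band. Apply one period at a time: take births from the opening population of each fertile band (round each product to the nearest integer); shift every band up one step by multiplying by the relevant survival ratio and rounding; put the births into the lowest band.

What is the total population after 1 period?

Period 1:
Births: 1840 * 0.359 = 661, 630 * 0.272 = 171, 620 * 0.299 = 185 ⇒ total 1017
10–19: 1290 * 0.955 = 1232
20–29: 1280 * 0.948 = 1213
30–39: 1840 * 0.939 = 1728
40–49: 630 * 0.965 = 608
50–59: 620 * 0.938 = 582
60–69: 610 * 0.956 = 583
Population now: 0–9=1017, 10–19=1232, 20–29=1213, 30–39=1728, 40–49=608, 50–59=582, 60–69=583
Total after period 1: 1017 + 1232 + 1213 + 1728 + 608 + 582 + 583 = 6963

6963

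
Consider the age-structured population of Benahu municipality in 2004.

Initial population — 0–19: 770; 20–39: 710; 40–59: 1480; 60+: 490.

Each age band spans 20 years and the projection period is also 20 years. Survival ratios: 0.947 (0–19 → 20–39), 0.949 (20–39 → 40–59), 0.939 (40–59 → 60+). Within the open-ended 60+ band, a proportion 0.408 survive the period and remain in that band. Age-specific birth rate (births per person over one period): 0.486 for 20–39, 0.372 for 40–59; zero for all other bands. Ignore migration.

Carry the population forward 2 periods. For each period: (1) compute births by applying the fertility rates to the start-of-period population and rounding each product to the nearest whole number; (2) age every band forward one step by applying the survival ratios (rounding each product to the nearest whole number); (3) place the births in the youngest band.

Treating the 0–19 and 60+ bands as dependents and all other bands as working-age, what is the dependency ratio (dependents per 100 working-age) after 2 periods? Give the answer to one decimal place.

122.5

Period 1.
Births: 710 * 0.486 = 345 ; 1480 * 0.372 = 551 ⇒ total 896
20–39: 770 * 0.947 = 729
40–59: 710 * 0.949 = 674
60+: 1480 * 0.939 + 490 * 0.408 = 1390 + 200 = 1590
→ [896, 729, 674, 1590]
Period 2.
Births: 729 * 0.486 = 354 ; 674 * 0.372 = 251 ⇒ total 605
20–39: 896 * 0.947 = 849
40–59: 729 * 0.949 = 692
60+: 674 * 0.939 + 1590 * 0.408 = 633 + 649 = 1282
→ [605, 849, 692, 1282]
Dependents (band 0–19 + band 60+) = 605 + 1282 = 1887; working-age = 1541; ratio = 1887/1541 × 100 = 122.5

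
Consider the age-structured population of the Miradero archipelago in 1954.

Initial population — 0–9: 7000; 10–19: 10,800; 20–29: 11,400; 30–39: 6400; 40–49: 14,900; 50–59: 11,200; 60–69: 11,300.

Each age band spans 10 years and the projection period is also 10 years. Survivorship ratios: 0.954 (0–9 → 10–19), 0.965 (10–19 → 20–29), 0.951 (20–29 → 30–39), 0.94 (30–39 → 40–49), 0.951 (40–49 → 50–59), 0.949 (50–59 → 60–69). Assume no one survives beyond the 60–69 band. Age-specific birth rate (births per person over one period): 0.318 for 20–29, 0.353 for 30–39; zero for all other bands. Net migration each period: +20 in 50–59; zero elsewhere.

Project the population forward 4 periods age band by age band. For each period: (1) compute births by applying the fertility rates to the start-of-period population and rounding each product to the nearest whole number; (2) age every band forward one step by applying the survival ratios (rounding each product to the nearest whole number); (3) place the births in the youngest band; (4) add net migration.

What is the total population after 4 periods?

44763

Call the bands 1 to 7, youngest first.
Period 1.
Births: 11400 × 0.318 = 3625, 6400 × 0.353 = 2259 — total 5884
Band 2: 7000 × 0.954 = 6678
Band 3: 10800 × 0.965 = 10422
Band 4: 11400 × 0.951 = 10841
Band 5: 6400 × 0.94 = 6016
Band 6: 14900 × 0.951 = 14170
Band 7: 11200 × 0.949 = 10629
Net migration: Band 6 + 20 → 14190
Giving 5884 / 6678 / 10422 / 10841 / 6016 / 14190 / 10629.
Period 2.
Births: 10422 × 0.318 = 3314, 10841 × 0.353 = 3827 — total 7141
Band 2: 5884 × 0.954 = 5613
Band 3: 6678 × 0.965 = 6444
Band 4: 10422 × 0.951 = 9911
Band 5: 10841 × 0.94 = 10191
Band 6: 6016 × 0.951 = 5721
Band 7: 14190 × 0.949 = 13466
Net migration: Band 6 + 20 → 5741
Giving 7141 / 5613 / 6444 / 9911 / 10191 / 5741 / 13466.
Period 3.
Births: 6444 × 0.318 = 2049, 9911 × 0.353 = 3499 — total 5548
Band 2: 7141 × 0.954 = 6813
Band 3: 5613 × 0.965 = 5417
Band 4: 6444 × 0.951 = 6128
Band 5: 9911 × 0.94 = 9316
Band 6: 10191 × 0.951 = 9692
Band 7: 5741 × 0.949 = 5448
Net migration: Band 6 + 20 → 9712
Giving 5548 / 6813 / 5417 / 6128 / 9316 / 9712 / 5448.
Period 4.
Births: 5417 × 0.318 = 1723, 6128 × 0.353 = 2163 — total 3886
Band 2: 5548 × 0.954 = 5293
Band 3: 6813 × 0.965 = 6575
Band 4: 5417 × 0.951 = 5152
Band 5: 6128 × 0.94 = 5760
Band 6: 9316 × 0.951 = 8860
Band 7: 9712 × 0.949 = 9217
Net migration: Band 6 + 20 → 8880
Giving 3886 / 5293 / 6575 / 5152 / 5760 / 8880 / 9217.
Total after period 4: 3886 + 5293 + 6575 + 5152 + 5760 + 8880 + 9217 = 44763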